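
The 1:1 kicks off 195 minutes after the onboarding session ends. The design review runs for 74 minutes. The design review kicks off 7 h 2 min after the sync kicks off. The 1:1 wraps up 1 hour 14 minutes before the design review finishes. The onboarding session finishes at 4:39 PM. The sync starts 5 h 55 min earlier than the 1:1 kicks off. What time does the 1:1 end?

The 1:1 starts at 4:39 PM + 195 min = 7:54 PM.
The sync starts at 7:54 PM − 355 min = 1:59 PM.
The design review starts at 1:59 PM + 422 min = 9:01 PM.
The design review ends at 9:01 PM + 74 min = 10:15 PM.
The 1:1 ends at 10:15 PM − 74 min = 9:01 PM.

9:01 PM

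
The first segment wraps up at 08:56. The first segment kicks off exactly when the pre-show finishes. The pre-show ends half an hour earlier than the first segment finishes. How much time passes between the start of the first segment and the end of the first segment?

30 minutes

The pre-show ends at 08:56 − 30 min = 08:26.
So the first segment starts at 08:26.
From 08:26 to 08:56 is 30 minutes.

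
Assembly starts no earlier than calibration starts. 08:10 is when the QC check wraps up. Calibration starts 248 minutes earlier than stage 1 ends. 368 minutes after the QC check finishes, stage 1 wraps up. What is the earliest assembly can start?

10:10

Stage 1 ends at 08:10 + 368 min = 14:18.
Calibration starts at 14:18 − 248 min = 10:10.
Assembly is bounded by calibration, so the earliest it can start is 10:10.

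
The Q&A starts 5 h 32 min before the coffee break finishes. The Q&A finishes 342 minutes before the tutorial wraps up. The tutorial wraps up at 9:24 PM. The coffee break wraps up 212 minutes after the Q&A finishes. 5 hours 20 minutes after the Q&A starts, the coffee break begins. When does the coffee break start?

The Q&A ends at 9:24 PM − 342 min = 3:42 PM.
The coffee break ends at 3:42 PM + 212 min = 7:14 PM.
The Q&A starts at 7:14 PM − 332 min = 1:42 PM.
The coffee break starts at 1:42 PM + 320 min = 7:02 PM.

7:02 PM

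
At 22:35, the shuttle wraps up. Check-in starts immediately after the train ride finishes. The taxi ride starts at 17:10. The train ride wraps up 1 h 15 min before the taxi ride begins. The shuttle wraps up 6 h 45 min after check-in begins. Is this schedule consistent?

No

The train ride ends at 17:10 − 75 min = 15:55.
So check-in starts at 15:55.
The shuttle ends at 15:55 + 405 min = 22:40.
But the shuttle is also said to end at 22:35 — a 5-minute conflict.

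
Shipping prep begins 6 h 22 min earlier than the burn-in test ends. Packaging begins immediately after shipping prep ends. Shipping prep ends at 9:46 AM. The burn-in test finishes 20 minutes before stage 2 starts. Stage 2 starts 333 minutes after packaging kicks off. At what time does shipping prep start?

8:37 AM

Packaging starts at 9:46 AM.
Stage 2 starts at 9:46 AM + 333 min = 3:19 PM.
The burn-in test ends at 3:19 PM − 20 min = 2:59 PM.
Shipping prep starts at 2:59 PM − 382 min = 8:37 AM.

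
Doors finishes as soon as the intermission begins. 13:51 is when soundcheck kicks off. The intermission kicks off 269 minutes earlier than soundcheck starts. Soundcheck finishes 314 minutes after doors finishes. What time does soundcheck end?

14:36

The intermission starts at 13:51 − 269 min = 09:22.
So doors ends at 09:22.
Soundcheck ends at 09:22 + 314 min = 14:36.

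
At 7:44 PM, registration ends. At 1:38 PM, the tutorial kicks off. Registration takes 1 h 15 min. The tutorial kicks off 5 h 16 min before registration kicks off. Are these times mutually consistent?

No

Registration starts at 7:44 PM − 75 min = 6:29 PM.
The tutorial starts at 6:29 PM − 316 min = 1:13 PM.
But the tutorial is also said to start at 1:38 PM — a 25-minute conflict.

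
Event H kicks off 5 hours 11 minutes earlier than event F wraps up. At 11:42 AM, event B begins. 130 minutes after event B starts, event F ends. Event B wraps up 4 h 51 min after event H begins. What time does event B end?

Event F ends at 11:42 AM + 130 min = 1:52 PM.
Event H starts at 1:52 PM − 311 min = 8:41 AM.
Event B ends at 8:41 AM + 291 min = 1:32 PM.

1:32 PM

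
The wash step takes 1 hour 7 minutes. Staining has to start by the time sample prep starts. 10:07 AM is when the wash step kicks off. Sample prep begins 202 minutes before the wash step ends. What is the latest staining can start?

The wash step ends at 10:07 AM + 67 min = 11:14 AM.
Sample prep starts at 11:14 AM − 202 min = 7:52 AM.
Staining is bounded by sample prep, so the latest it can start is 7:52 AM.

7:52 AM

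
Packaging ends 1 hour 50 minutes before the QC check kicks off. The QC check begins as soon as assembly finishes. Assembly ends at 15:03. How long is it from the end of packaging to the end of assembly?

110 minutes

The QC check starts at 15:03.
Packaging ends at 15:03 − 110 min = 13:13.
From 13:13 to 15:03 is 110 minutes.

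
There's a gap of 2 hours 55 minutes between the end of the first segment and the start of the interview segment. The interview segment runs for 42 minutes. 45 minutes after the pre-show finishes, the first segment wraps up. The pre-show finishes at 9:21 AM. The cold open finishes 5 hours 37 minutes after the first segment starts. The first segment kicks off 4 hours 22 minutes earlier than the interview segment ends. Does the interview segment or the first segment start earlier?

the first segment

The first segment ends at 9:21 AM + 45 min = 10:06 AM.
The interview segment starts at 10:06 AM + 175 min = 1:01 PM.
The interview segment ends at 1:01 PM + 42 min = 1:43 PM.
The first segment starts at 1:43 PM − 262 min = 9:21 AM.
The interview segment starts at 1:01 PM and the first segment starts at 9:21 AM, so the first segment is first.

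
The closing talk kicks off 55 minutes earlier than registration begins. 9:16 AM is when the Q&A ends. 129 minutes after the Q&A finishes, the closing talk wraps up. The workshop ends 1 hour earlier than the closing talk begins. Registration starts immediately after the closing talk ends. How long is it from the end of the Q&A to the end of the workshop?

14 minutes

The closing talk ends at 9:16 AM + 129 min = 11:25 AM.
So registration starts at 11:25 AM.
The closing talk starts at 11:25 AM − 55 min = 10:30 AM.
The workshop ends at 10:30 AM − 60 min = 9:30 AM.
From 9:16 AM to 9:30 AM is 14 minutes.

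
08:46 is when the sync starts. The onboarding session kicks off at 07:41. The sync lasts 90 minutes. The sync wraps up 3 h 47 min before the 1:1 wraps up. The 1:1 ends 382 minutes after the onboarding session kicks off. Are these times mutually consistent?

Yes

The 1:1 ends at 07:41 + 382 min = 14:03.
The sync ends at 14:03 − 227 min = 10:16.
The sync starts at 10:16 − 90 min = 08:46.
That matches the stated 08:46, so the schedule is consistent.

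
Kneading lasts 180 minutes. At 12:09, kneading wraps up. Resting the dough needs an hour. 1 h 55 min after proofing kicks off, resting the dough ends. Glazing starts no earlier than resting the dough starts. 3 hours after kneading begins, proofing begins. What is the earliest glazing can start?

Kneading starts at 12:09 − 180 min = 09:09.
Proofing starts at 09:09 + 180 min = 12:09.
Resting the dough ends at 12:09 + 115 min = 14:04.
Resting the dough starts at 14:04 − 60 min = 13:04.
Glazing is bounded by resting the dough, so the earliest it can start is 13:04.

13:04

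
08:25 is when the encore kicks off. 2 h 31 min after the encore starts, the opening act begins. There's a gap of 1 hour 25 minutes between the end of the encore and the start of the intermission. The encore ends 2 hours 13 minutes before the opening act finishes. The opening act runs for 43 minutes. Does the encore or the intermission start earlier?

the encore

The opening act starts at 08:25 + 151 min = 10:56.
The opening act ends at 10:56 + 43 min = 11:39.
The encore ends at 11:39 − 133 min = 09:26.
The intermission starts at 09:26 + 85 min = 10:51.
The encore starts at 08:25 and the intermission starts at 10:51, so the encore is first.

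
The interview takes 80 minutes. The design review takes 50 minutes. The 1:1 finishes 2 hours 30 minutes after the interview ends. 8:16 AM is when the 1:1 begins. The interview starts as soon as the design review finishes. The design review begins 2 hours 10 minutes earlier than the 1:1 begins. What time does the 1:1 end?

10:46 AM

The design review starts at 8:16 AM − 130 min = 6:06 AM.
The design review ends at 6:06 AM + 50 min = 6:56 AM.
So the interview starts at 6:56 AM.
The interview ends at 6:56 AM + 80 min = 8:16 AM.
The 1:1 ends at 8:16 AM + 150 min = 10:46 AM.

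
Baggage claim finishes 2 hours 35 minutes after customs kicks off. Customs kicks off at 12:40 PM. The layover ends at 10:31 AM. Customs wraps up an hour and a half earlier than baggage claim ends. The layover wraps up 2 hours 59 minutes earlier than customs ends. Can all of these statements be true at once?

No

Baggage claim ends at 12:40 PM + 155 min = 3:15 PM.
Customs ends at 3:15 PM − 90 min = 1:45 PM.
The layover ends at 1:45 PM − 179 min = 10:46 AM.
But the layover is also said to end at 10:31 AM — a 15-minute conflict.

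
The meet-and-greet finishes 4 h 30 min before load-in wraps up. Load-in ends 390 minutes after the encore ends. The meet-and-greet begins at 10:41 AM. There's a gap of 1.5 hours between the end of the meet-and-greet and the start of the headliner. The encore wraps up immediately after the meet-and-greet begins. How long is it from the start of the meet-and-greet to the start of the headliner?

210 minutes

The encore ends at 10:41 AM.
Load-in ends at 10:41 AM + 390 min = 5:11 PM.
The meet-and-greet ends at 5:11 PM − 270 min = 12:41 PM.
The headliner starts at 12:41 PM + 90 min = 2:11 PM.
From 10:41 AM to 2:11 PM is 210 minutes.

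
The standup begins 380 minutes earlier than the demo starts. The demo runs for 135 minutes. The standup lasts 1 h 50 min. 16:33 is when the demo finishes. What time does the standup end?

The demo starts at 16:33 − 135 min = 14:18.
The standup starts at 14:18 − 380 min = 07:58.
The standup ends at 07:58 + 110 min = 09:48.

09:48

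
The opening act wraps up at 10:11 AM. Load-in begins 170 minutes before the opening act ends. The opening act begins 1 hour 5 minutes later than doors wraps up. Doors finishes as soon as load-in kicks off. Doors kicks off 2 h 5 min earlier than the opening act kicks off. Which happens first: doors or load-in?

doors

Load-in starts at 10:11 AM − 170 min = 7:21 AM.
So doors ends at 7:21 AM.
The opening act starts at 7:21 AM + 65 min = 8:26 AM.
Doors starts at 8:26 AM − 125 min = 6:21 AM.
Doors starts at 6:21 AM and load-in starts at 7:21 AM, so doors is first.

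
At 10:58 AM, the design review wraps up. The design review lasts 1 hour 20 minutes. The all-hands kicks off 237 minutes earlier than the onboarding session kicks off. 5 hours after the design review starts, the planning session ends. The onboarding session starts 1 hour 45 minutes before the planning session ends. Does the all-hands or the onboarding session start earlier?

The design review starts at 10:58 AM − 80 min = 9:38 AM.
The planning session ends at 9:38 AM + 300 min = 2:38 PM.
The onboarding session starts at 2:38 PM − 105 min = 12:53 PM.
The all-hands starts at 12:53 PM − 237 min = 8:56 AM.
The all-hands starts at 8:56 AM and the onboarding session starts at 12:53 PM, so the all-hands is first.

the all-hands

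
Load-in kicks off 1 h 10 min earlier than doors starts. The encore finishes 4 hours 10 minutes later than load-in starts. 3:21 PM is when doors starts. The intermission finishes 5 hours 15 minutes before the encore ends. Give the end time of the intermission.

1:06 PM

Load-in starts at 3:21 PM − 70 min = 2:11 PM.
The encore ends at 2:11 PM + 250 min = 6:21 PM.
The intermission ends at 6:21 PM − 315 min = 1:06 PM.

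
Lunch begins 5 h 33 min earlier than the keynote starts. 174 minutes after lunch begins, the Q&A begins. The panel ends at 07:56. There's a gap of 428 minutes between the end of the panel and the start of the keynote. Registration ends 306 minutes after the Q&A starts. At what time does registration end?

The keynote starts at 07:56 + 428 min = 15:04.
Lunch starts at 15:04 − 333 min = 09:31.
The Q&A starts at 09:31 + 174 min = 12:25.
Registration ends at 12:25 + 306 min = 17:31.

17:31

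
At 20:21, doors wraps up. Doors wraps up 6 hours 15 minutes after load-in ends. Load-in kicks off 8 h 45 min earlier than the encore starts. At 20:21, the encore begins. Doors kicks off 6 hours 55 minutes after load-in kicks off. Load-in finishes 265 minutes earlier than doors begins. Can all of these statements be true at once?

Load-in starts at 20:21 − 525 min = 11:36.
Doors starts at 11:36 + 415 min = 18:31.
Load-in ends at 18:31 − 265 min = 14:06.
Doors ends at 14:06 + 375 min = 20:21.
That matches the stated 20:21, so the schedule is consistent.

Yes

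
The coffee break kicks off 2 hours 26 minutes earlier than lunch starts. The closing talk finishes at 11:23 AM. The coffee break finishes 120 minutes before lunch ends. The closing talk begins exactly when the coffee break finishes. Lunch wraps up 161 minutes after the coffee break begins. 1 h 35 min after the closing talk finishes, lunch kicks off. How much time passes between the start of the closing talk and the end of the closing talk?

10 minutes

Lunch starts at 11:23 AM + 95 min = 12:58 PM.
The coffee break starts at 12:58 PM − 146 min = 10:32 AM.
Lunch ends at 10:32 AM + 161 min = 1:13 PM.
The coffee break ends at 1:13 PM − 120 min = 11:13 AM.
So the closing talk starts at 11:13 AM.
From 11:13 AM to 11:23 AM is 10 minutes.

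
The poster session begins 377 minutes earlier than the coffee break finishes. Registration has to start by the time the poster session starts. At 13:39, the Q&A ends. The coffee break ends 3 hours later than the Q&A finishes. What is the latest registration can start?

10:22

The coffee break ends at 13:39 + 180 min = 16:39.
The poster session starts at 16:39 − 377 min = 10:22.
Registration is bounded by the poster session, so the latest it can start is 10:22.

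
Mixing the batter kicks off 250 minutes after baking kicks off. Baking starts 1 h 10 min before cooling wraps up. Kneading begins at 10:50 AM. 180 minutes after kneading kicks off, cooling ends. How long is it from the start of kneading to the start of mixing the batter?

6 hours

Cooling ends at 10:50 AM + 180 min = 1:50 PM.
Baking starts at 1:50 PM − 70 min = 12:40 PM.
Mixing the batter starts at 12:40 PM + 250 min = 4:50 PM.
From 10:50 AM to 4:50 PM is 6 hours.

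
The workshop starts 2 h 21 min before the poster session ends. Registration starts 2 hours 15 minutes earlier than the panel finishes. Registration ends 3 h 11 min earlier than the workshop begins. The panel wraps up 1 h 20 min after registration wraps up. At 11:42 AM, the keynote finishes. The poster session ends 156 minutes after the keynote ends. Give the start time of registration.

The poster session ends at 11:42 AM + 156 min = 2:18 PM.
The workshop starts at 2:18 PM − 141 min = 11:57 AM.
Registration ends at 11:57 AM − 191 min = 8:46 AM.
The panel ends at 8:46 AM + 80 min = 10:06 AM.
Registration starts at 10:06 AM − 135 min = 7:51 AM.

7:51 AM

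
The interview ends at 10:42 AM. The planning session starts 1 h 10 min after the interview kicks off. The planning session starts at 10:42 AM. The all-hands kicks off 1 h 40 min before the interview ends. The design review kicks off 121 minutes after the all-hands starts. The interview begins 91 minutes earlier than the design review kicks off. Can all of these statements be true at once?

The all-hands starts at 10:42 AM − 100 min = 9:02 AM.
The design review starts at 9:02 AM + 121 min = 11:03 AM.
The interview starts at 11:03 AM − 91 min = 9:32 AM.
The planning session starts at 9:32 AM + 70 min = 10:42 AM.
That matches the stated 10:42 AM, so the schedule is consistent.

Yes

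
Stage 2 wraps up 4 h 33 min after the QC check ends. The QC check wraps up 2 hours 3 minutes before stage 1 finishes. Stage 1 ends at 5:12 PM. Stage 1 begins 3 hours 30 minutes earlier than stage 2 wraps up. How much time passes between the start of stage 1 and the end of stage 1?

an hour

The QC check ends at 5:12 PM − 123 min = 3:09 PM.
Stage 2 ends at 3:09 PM + 273 min = 7:42 PM.
Stage 1 starts at 7:42 PM − 210 min = 4:12 PM.
From 4:12 PM to 5:12 PM is an hour.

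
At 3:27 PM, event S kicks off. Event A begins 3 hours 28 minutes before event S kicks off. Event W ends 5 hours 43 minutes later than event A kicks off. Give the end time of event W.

Event A starts at 3:27 PM − 208 min = 11:59 AM.
Event W ends at 11:59 AM + 343 min = 5:42 PM.

5:42 PM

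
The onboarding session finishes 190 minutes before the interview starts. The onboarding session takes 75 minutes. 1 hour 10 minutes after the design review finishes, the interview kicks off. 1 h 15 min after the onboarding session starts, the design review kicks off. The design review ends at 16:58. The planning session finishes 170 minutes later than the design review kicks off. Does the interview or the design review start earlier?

the design review

The interview starts at 16:58 + 70 min = 18:08.
The onboarding session ends at 18:08 − 190 min = 14:58.
The onboarding session starts at 14:58 − 75 min = 13:43.
The design review starts at 13:43 + 75 min = 14:58.
The interview starts at 18:08 and the design review starts at 14:58, so the design review is first.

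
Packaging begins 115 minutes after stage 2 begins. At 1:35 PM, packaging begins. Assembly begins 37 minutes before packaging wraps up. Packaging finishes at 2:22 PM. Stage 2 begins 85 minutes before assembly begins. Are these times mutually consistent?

Assembly starts at 2:22 PM − 37 min = 1:45 PM.
Stage 2 starts at 1:45 PM − 85 min = 12:20 PM.
Packaging starts at 12:20 PM + 115 min = 2:15 PM.
But packaging is also said to start at 1:35 PM — a 40-minute conflict.

No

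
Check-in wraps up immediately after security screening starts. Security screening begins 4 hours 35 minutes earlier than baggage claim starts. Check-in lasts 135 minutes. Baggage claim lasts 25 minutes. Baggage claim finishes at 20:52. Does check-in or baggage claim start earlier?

Baggage claim starts at 20:52 − 25 min = 20:27.
Security screening starts at 20:27 − 275 min = 15:52.
So check-in ends at 15:52.
Check-in starts at 15:52 − 135 min = 13:37.
Check-in starts at 13:37 and baggage claim starts at 20:27, so check-in is first.

check-in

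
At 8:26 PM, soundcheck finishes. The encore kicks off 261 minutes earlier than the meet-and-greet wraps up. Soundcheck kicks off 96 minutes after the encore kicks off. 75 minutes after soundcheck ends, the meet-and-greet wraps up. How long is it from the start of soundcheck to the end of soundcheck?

1 h 30 min

The meet-and-greet ends at 8:26 PM + 75 min = 9:41 PM.
The encore starts at 9:41 PM − 261 min = 5:20 PM.
Soundcheck starts at 5:20 PM + 96 min = 6:56 PM.
From 6:56 PM to 8:26 PM is 1 h 30 min.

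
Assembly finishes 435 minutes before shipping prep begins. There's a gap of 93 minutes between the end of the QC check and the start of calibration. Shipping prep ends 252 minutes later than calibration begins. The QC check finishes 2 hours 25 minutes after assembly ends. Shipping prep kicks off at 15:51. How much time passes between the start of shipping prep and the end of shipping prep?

Assembly ends at 15:51 − 435 min = 08:36.
The QC check ends at 08:36 + 145 min = 11:01.
Calibration starts at 11:01 + 93 min = 12:34.
Shipping prep ends at 12:34 + 252 min = 16:46.
From 15:51 to 16:46 is 55 minutes.

55 minutes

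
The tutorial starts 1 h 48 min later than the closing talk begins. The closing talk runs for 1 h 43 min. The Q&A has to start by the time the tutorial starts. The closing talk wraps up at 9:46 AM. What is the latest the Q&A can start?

The closing talk starts at 9:46 AM − 103 min = 8:03 AM.
The tutorial starts at 8:03 AM + 108 min = 9:51 AM.
The Q&A is bounded by the tutorial, so the latest it can start is 9:51 AM.

9:51 AM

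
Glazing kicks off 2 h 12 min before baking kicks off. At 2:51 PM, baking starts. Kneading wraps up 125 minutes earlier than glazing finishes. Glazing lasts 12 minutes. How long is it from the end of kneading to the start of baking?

Glazing starts at 2:51 PM − 132 min = 12:39 PM.
Glazing ends at 12:39 PM + 12 min = 12:51 PM.
Kneading ends at 12:51 PM − 125 min = 10:46 AM.
From 10:46 AM to 2:51 PM is 4 h 5 min.

4 h 5 min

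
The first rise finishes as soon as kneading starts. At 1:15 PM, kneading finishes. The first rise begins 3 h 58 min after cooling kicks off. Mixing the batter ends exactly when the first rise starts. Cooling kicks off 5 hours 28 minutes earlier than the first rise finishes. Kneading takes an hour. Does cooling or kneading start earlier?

Kneading starts at 1:15 PM − 60 min = 12:15 PM.
So the first rise ends at 12:15 PM.
Cooling starts at 12:15 PM − 328 min = 6:47 AM.
Cooling starts at 6:47 AM and kneading starts at 12:15 PM, so cooling is first.

cooling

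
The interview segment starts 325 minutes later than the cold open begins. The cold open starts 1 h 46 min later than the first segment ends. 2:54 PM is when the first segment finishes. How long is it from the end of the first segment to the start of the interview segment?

7 h 11 min

The cold open starts at 2:54 PM + 106 min = 4:40 PM.
The interview segment starts at 4:40 PM + 325 min = 10:05 PM.
From 2:54 PM to 10:05 PM is 7 h 11 min.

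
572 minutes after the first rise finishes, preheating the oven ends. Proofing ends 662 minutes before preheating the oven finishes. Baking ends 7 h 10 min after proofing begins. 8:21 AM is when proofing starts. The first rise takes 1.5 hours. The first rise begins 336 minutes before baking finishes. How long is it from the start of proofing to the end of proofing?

Baking ends at 8:21 AM + 430 min = 3:31 PM.
The first rise starts at 3:31 PM − 336 min = 9:55 AM.
The first rise ends at 9:55 AM + 90 min = 11:25 AM.
Preheating the oven ends at 11:25 AM + 572 min = 8:57 PM.
Proofing ends at 8:57 PM − 662 min = 9:55 AM.
From 8:21 AM to 9:55 AM is 1 hour 34 minutes.

1 hour 34 minutes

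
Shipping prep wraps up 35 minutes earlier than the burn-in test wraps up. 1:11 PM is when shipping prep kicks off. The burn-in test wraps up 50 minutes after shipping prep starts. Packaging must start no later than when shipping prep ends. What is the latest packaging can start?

The burn-in test ends at 1:11 PM + 50 min = 2:01 PM.
Shipping prep ends at 2:01 PM − 35 min = 1:26 PM.
Packaging is bounded by shipping prep, so the latest it can start is 1:26 PM.

1:26 PM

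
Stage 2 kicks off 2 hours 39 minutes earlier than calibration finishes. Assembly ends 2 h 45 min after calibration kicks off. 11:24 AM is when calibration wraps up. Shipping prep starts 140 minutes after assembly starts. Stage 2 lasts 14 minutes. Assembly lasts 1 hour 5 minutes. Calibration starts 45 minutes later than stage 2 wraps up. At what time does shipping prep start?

1:44 PM

Stage 2 starts at 11:24 AM − 159 min = 8:45 AM.
Stage 2 ends at 8:45 AM + 14 min = 8:59 AM.
Calibration starts at 8:59 AM + 45 min = 9:44 AM.
Assembly ends at 9:44 AM + 165 min = 12:29 PM.
Assembly starts at 12:29 PM − 65 min = 11:24 AM.
Shipping prep starts at 11:24 AM + 140 min = 1:44 PM.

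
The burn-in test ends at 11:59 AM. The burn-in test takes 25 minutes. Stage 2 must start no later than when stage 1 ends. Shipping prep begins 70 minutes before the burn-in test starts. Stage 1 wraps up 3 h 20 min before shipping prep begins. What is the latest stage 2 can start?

7:04 AM

The burn-in test starts at 11:59 AM − 25 min = 11:34 AM.
Shipping prep starts at 11:34 AM − 70 min = 10:24 AM.
Stage 1 ends at 10:24 AM − 200 min = 7:04 AM.
Stage 2 is bounded by stage 1, so the latest it can start is 7:04 AM.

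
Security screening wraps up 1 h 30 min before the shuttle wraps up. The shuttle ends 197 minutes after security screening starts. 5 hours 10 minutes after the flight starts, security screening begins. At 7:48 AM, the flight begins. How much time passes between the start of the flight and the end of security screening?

6 h 57 min

Security screening starts at 7:48 AM + 310 min = 12:58 PM.
The shuttle ends at 12:58 PM + 197 min = 4:15 PM.
Security screening ends at 4:15 PM − 90 min = 2:45 PM.
From 7:48 AM to 2:45 PM is 6 h 57 min.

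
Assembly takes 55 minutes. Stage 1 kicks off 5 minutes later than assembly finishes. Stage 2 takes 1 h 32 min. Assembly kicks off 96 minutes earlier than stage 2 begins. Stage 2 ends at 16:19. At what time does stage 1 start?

Stage 2 starts at 16:19 − 92 min = 14:47.
Assembly starts at 14:47 − 96 min = 13:11.
Assembly ends at 13:11 + 55 min = 14:06.
Stage 1 starts at 14:06 + 5 min = 14:11.

14:11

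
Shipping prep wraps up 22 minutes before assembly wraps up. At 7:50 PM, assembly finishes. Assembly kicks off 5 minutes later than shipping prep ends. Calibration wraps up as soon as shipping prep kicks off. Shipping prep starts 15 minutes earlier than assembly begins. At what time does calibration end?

Shipping prep ends at 7:50 PM − 22 min = 7:28 PM.
Assembly starts at 7:28 PM + 5 min = 7:33 PM.
Shipping prep starts at 7:33 PM − 15 min = 7:18 PM.
So calibration ends at 7:18 PM.

7:18 PM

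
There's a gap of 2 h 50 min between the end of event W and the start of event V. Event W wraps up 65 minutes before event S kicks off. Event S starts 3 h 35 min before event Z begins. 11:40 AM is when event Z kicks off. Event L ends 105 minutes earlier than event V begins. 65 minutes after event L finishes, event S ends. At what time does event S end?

9:10 AM

Event S starts at 11:40 AM − 215 min = 8:05 AM.
Event W ends at 8:05 AM − 65 min = 7:00 AM.
Event V starts at 7:00 AM + 170 min = 9:50 AM.
Event L ends at 9:50 AM − 105 min = 8:05 AM.
Event S ends at 8:05 AM + 65 min = 9:10 AM.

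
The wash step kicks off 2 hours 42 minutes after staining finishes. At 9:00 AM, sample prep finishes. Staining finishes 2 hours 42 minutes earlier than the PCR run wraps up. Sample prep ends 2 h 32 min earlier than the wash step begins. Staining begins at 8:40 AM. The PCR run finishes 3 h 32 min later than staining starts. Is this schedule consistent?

The PCR run ends at 8:40 AM + 212 min = 12:12 PM.
Staining ends at 12:12 PM − 162 min = 9:30 AM.
The wash step starts at 9:30 AM + 162 min = 12:12 PM.
Sample prep ends at 12:12 PM − 152 min = 9:40 AM.
But sample prep is also said to end at 9:00 AM — a 40-minute conflict.

No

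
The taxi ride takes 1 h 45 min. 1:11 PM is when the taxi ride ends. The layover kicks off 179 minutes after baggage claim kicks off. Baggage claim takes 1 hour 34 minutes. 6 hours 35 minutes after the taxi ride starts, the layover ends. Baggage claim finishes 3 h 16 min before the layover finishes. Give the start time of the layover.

4:10 PM

The taxi ride starts at 1:11 PM − 105 min = 11:26 AM.
The layover ends at 11:26 AM + 395 min = 6:01 PM.
Baggage claim ends at 6:01 PM − 196 min = 2:45 PM.
Baggage claim starts at 2:45 PM − 94 min = 1:11 PM.
The layover starts at 1:11 PM + 179 min = 4:10 PM.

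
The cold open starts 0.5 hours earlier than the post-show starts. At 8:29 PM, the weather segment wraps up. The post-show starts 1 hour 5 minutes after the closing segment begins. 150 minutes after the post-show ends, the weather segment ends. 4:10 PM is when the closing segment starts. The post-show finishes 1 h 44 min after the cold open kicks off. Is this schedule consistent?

The post-show starts at 4:10 PM + 65 min = 5:15 PM.
The cold open starts at 5:15 PM − 30 min = 4:45 PM.
The post-show ends at 4:45 PM + 104 min = 6:29 PM.
The weather segment ends at 6:29 PM + 150 min = 8:59 PM.
But the weather segment is also said to end at 8:29 PM — a 30-minute conflict.

No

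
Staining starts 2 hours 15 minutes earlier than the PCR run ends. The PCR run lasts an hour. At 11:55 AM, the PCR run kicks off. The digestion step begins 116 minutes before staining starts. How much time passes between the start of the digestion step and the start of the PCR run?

191 minutes

The PCR run ends at 11:55 AM + 60 min = 12:55 PM.
Staining starts at 12:55 PM − 135 min = 10:40 AM.
The digestion step starts at 10:40 AM − 116 min = 8:44 AM.
From 8:44 AM to 11:55 AM is 191 minutes.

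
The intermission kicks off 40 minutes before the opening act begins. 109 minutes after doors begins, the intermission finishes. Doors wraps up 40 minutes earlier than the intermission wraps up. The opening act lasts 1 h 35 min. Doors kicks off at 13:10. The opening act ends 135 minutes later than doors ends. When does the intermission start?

14:19

The intermission ends at 13:10 + 109 min = 14:59.
Doors ends at 14:59 − 40 min = 14:19.
The opening act ends at 14:19 + 135 min = 16:34.
The opening act starts at 16:34 − 95 min = 14:59.
The intermission starts at 14:59 − 40 min = 14:19.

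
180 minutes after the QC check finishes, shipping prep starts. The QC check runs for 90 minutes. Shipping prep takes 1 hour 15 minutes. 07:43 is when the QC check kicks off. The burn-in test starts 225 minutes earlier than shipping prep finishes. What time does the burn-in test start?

The QC check ends at 07:43 + 90 min = 09:13.
Shipping prep starts at 09:13 + 180 min = 12:13.
Shipping prep ends at 12:13 + 75 min = 13:28.
The burn-in test starts at 13:28 − 225 min = 09:43.

09:43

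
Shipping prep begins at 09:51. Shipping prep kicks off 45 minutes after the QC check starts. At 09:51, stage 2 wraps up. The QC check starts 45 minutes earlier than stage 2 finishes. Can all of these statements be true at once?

Yes

The QC check starts at 09:51 − 45 min = 09:06.
Shipping prep starts at 09:06 + 45 min = 09:51.
That matches the stated 09:51, so the schedule is consistent.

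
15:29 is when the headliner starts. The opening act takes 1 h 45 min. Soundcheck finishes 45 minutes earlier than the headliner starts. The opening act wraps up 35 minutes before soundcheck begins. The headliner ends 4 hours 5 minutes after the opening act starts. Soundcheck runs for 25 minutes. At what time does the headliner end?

16:04

Soundcheck ends at 15:29 − 45 min = 14:44.
Soundcheck starts at 14:44 − 25 min = 14:19.
The opening act ends at 14:19 − 35 min = 13:44.
The opening act starts at 13:44 − 105 min = 11:59.
The headliner ends at 11:59 + 245 min = 16:04.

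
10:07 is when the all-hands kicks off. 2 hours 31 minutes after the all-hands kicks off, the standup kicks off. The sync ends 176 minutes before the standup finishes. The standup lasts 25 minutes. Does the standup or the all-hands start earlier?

the all-hands

The standup starts at 10:07 + 151 min = 12:38.
The standup starts at 12:38 and the all-hands starts at 10:07, so the all-hands is first.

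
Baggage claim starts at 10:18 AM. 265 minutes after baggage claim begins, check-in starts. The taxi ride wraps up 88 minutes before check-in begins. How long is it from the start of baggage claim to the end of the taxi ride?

177 minutes

Check-in starts at 10:18 AM + 265 min = 2:43 PM.
The taxi ride ends at 2:43 PM − 88 min = 1:15 PM.
From 10:18 AM to 1:15 PM is 177 minutes.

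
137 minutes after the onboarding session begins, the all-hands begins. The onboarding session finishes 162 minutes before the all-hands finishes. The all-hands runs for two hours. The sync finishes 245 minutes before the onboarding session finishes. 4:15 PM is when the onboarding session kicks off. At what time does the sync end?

1:45 PM

The all-hands starts at 4:15 PM + 137 min = 6:32 PM.
The all-hands ends at 6:32 PM + 120 min = 8:32 PM.
The onboarding session ends at 8:32 PM − 162 min = 5:50 PM.
The sync ends at 5:50 PM − 245 min = 1:45 PM.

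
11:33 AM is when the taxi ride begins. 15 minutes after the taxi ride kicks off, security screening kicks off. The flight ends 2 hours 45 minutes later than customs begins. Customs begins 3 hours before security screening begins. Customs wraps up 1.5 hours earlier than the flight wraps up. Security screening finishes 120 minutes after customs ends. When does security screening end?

12:03 PM

Security screening starts at 11:33 AM + 15 min = 11:48 AM.
Customs starts at 11:48 AM − 180 min = 8:48 AM.
The flight ends at 8:48 AM + 165 min = 11:33 AM.
Customs ends at 11:33 AM − 90 min = 10:03 AM.
Security screening ends at 10:03 AM + 120 min = 12:03 PM.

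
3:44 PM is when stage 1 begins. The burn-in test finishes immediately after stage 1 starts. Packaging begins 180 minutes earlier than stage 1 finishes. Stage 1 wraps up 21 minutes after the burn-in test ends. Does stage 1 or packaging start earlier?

packaging

The burn-in test ends at 3:44 PM.
Stage 1 ends at 3:44 PM + 21 min = 4:05 PM.
Packaging starts at 4:05 PM − 180 min = 1:05 PM.
Stage 1 starts at 3:44 PM and packaging starts at 1:05 PM, so packaging is first.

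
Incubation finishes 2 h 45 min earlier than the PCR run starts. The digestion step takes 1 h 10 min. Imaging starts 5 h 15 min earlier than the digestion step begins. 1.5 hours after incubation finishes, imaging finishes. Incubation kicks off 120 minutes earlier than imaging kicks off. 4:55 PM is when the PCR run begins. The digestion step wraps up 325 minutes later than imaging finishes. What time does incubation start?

Incubation ends at 4:55 PM − 165 min = 2:10 PM.
Imaging ends at 2:10 PM + 90 min = 3:40 PM.
The digestion step ends at 3:40 PM + 325 min = 9:05 PM.
The digestion step starts at 9:05 PM − 70 min = 7:55 PM.
Imaging starts at 7:55 PM − 315 min = 2:40 PM.
Incubation starts at 2:40 PM − 120 min = 12:40 PM.

12:40 PM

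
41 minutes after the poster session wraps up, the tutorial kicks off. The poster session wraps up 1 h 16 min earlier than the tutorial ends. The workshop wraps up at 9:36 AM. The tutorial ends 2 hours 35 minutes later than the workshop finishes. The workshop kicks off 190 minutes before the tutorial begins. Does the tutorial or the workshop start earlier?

the workshop

The tutorial ends at 9:36 AM + 155 min = 12:11 PM.
The poster session ends at 12:11 PM − 76 min = 10:55 AM.
The tutorial starts at 10:55 AM + 41 min = 11:36 AM.
The workshop starts at 11:36 AM − 190 min = 8:26 AM.
The tutorial starts at 11:36 AM and the workshop starts at 8:26 AM, so the workshop is first.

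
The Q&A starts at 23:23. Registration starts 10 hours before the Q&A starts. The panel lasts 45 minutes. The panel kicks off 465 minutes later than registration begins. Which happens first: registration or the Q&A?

registration

Registration starts at 23:23 − 600 min = 13:23.
Registration starts at 13:23 and the Q&A starts at 23:23, so registration is first.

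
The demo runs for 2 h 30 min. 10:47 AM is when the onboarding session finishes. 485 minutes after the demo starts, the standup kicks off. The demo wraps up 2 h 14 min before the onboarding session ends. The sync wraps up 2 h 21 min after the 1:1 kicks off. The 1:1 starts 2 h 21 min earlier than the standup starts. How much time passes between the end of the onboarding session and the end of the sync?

3 h 21 min

The demo ends at 10:47 AM − 134 min = 8:33 AM.
The demo starts at 8:33 AM − 150 min = 6:03 AM.
The standup starts at 6:03 AM + 485 min = 2:08 PM.
The 1:1 starts at 2:08 PM − 141 min = 11:47 AM.
The sync ends at 11:47 AM + 141 min = 2:08 PM.
From 10:47 AM to 2:08 PM is 3 h 21 min.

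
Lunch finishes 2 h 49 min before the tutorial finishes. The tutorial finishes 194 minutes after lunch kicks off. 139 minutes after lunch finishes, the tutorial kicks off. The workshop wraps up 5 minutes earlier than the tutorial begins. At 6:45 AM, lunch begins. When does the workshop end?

The tutorial ends at 6:45 AM + 194 min = 9:59 AM.
Lunch ends at 9:59 AM − 169 min = 7:10 AM.
The tutorial starts at 7:10 AM + 139 min = 9:29 AM.
The workshop ends at 9:29 AM − 5 min = 9:24 AM.

9:24 AM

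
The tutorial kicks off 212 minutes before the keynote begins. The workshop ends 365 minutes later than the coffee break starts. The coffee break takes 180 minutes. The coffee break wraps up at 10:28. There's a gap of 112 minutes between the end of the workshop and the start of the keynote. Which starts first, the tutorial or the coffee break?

the coffee break

The coffee break starts at 10:28 − 180 min = 07:28.
The workshop ends at 07:28 + 365 min = 13:33.
The keynote starts at 13:33 + 112 min = 15:25.
The tutorial starts at 15:25 − 212 min = 11:53.
The tutorial starts at 11:53 and the coffee break starts at 07:28, so the coffee break is first.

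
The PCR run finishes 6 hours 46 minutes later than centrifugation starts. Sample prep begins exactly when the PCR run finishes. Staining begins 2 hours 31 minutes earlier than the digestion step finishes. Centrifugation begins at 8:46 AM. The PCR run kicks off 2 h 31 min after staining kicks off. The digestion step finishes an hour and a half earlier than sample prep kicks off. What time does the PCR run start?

The PCR run ends at 8:46 AM + 406 min = 3:32 PM.
So sample prep starts at 3:32 PM.
The digestion step ends at 3:32 PM − 90 min = 2:02 PM.
Staining starts at 2:02 PM − 151 min = 11:31 AM.
The PCR run starts at 11:31 AM + 151 min = 2:02 PM.

2:02 PM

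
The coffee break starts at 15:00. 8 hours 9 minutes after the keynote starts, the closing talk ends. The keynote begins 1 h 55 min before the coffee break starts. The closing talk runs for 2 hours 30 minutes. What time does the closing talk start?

The keynote starts at 15:00 − 115 min = 13:05.
The closing talk ends at 13:05 + 489 min = 21:14.
The closing talk starts at 21:14 − 150 min = 18:44.

18:44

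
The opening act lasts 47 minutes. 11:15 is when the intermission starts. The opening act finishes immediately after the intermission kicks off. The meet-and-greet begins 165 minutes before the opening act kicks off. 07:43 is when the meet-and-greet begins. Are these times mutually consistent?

The opening act ends at 11:15.
The opening act starts at 11:15 − 47 min = 10:28.
The meet-and-greet starts at 10:28 − 165 min = 07:43.
That matches the stated 07:43, so the schedule is consistent.

Yes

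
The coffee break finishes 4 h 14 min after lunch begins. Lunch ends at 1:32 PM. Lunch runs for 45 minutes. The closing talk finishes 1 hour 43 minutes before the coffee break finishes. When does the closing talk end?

Lunch starts at 1:32 PM − 45 min = 12:47 PM.
The coffee break ends at 12:47 PM + 254 min = 5:01 PM.
The closing talk ends at 5:01 PM − 103 min = 3:18 PM.

3:18 PM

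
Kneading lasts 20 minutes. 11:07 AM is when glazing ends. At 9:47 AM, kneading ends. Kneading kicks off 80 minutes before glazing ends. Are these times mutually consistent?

Kneading starts at 11:07 AM − 80 min = 9:47 AM.
Kneading ends at 9:47 AM + 20 min = 10:07 AM.
But kneading is also said to end at 9:47 AM — a 20-minute conflict.

No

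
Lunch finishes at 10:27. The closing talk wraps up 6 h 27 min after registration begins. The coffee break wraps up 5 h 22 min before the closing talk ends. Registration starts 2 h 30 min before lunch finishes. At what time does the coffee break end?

Registration starts at 10:27 − 150 min = 07:57.
The closing talk ends at 07:57 + 387 min = 14:24.
The coffee break ends at 14:24 − 322 min = 09:02.

09:02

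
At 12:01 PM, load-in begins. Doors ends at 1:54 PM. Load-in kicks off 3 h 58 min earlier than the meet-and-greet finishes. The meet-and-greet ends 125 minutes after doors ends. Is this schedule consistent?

Yes

The meet-and-greet ends at 1:54 PM + 125 min = 3:59 PM.
Load-in starts at 3:59 PM − 238 min = 12:01 PM.
That matches the stated 12:01 PM, so the schedule is consistent.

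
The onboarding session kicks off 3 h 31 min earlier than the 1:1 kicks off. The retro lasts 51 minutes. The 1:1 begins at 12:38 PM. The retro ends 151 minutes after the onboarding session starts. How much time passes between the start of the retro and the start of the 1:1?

1 hour 51 minutes

The onboarding session starts at 12:38 PM − 211 min = 9:07 AM.
The retro ends at 9:07 AM + 151 min = 11:38 AM.
The retro starts at 11:38 AM − 51 min = 10:47 AM.
From 10:47 AM to 12:38 PM is 1 hour 51 minutes.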